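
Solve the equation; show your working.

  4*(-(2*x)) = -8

Step 1. [4*(-(2*x)) = -8] LHS = 4·(…); ÷4 both sides, so div: -(2*x) = -2.
Step 2. [-(2*x) = -2] leading − — multiply by −1, so neg: 2*x = 2.
Step 3. [2*x = 2] 2·(inner) — divide through by 2 ⇒ div: x = 1.

Answer: x ∈ {1}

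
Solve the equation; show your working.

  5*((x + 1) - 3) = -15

Step 1. [5*((x + 1) - 3) = -15] 5·(inner) — divide through by 5, so div: (x + 1) - 3 = -3.
Step 2. [(x + 1) - 3 = -3] -3 is outermost — add 3 both sides, so sub: x + 1 = 0.
Step 3. [x + 1 = 0] peel the +1: subtract 1 from each side ⇒ sub: x = -1.

Answer: x ∈ {-1}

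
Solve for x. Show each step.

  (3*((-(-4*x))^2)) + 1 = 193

Step 1. [(3*((-(-4*x))^2)) + 1 = 193] subtract 1: x sits inside (… + 1), so sub: 3*((-(-4*x))^2) = 192.
Step 2. [3*((-(-4*x))^2) = 192] 3 out front; divide by 3. So div: (-(-4*x))^2 = 64.
Step 3. [(-(-4*x))^2 = 64] 64 ≥ 0, LHS is (·)² — take ±√, so sqrt: -(-4*x) = 8 or -8.
Step 4. [-(-4*x) = 8 or -8] leading − — multiply by −1, so neg: -4*x = -8 or 8.
Step 5. [-4*x = -8 or 8] divide by the outer -4 ⇒ div: x = 2 or -2.

Answer: x ∈ {-2, 2}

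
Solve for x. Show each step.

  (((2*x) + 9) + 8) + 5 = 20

Step 1. [(((2*x) + 9) + 8) + 5 = 20] subtract 5: x sits inside (… + 5) ⇒ sub: ((2*x) + 9) + 8 = 15.
Step 2. [((2*x) + 9) + 8 = 15] +8 is outermost — subtract 8 both sides, so sub: (2*x) + 9 = 7.
Step 3. [(2*x) + 9 = 7] 9 comes off first (subtract 9), so sub: 2*x = -2.
Step 4. [2*x = -2] LHS = 2·(…); ÷2 both sides ⇒ div: x = -1.

Answer: x ∈ {-1}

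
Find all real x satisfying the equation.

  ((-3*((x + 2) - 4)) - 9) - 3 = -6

Step 1. [((-3*((x + 2) - 4)) - 9) - 3 = -6] add 3: x sits inside (… - 3), so sub: (-3*((x + 2) - 4)) - 9 = -3.
Step 2. [(-3*((x + 2) - 4)) - 9 = -3] the outer -9 inverts by adding 9 ⇒ sub: -3*((x + 2) - 4) = 6.
Step 3. [-3*((x + 2) - 4) = 6] -3 out front; divide by -3, so div: (x + 2) - 4 = -2.
Step 4. [(x + 2) - 4 = -2] -4 is outermost — add 4 both sides ⇒ sub: x + 2 = 2.
Step 5. [x + 2 = 2] +2 is outermost — subtract 2 both sides. So sub: x = 0.

Answer: x ∈ {0}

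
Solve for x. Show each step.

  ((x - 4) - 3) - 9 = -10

Step 1. [((x - 4) - 3) - 9 = -10] 9 comes off first (add 9), so sub: (x - 4) - 3 = -1.
Step 2. [(x - 4) - 3 = -1] -3 is outermost — add 3 both sides. So sub: x - 4 = 2.
Step 3. [x - 4 = 2] peel the -4: add 4 from each side. So sub: x = 6.

Answer: x ∈ {6}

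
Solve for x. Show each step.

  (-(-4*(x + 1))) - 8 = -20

Step 1. [(-(-4*(x + 1))) - 8 = -20] the outer -8 inverts by adding 8. So sub: -(-4*(x + 1)) = -12.
Step 2. [-(-4*(x + 1)) = -12] flip signs both sides, so neg: -4*(x + 1) = 12.
Step 3. [-4*(x + 1) = 12] leading coefficient -4: divide by -4 ⇒ div: x + 1 = -3.
Step 4. [x + 1 = -3] peel the +1: subtract 1 from each side. So sub: x = -4.

Answer: x ∈ {-4}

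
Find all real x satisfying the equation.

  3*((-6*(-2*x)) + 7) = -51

Step 1. [3*((-6*(-2*x)) + 7) = -51] 3 out front; divide by 3 ⇒ div: (-6*(-2*x)) + 7 = -17.
Step 2. [(-6*(-2*x)) + 7 = -17] +7 is outermost — subtract 7 both sides, so sub: -6*(-2*x) = -24.
Step 3. [-6*(-2*x) = -24] leading coefficient -6: divide by -6 ⇒ div: -2*x = 4.
Step 4. [-2*x = 4] -2·(inner) — divide through by -2. So div: x = -2.

Answer: x ∈ {-2}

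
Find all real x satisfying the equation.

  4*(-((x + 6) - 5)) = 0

Step 1. [4*(-((x + 6) - 5)) = 0] leading coefficient 4: divide by 4, so div: -((x + 6) - 5) = 0.
Step 2. [-((x + 6) - 5) = 0] flip signs both sides. So neg: (x + 6) - 5 = 0.
Step 3. [(x + 6) - 5 = 0] add 5: x sits inside (… - 5). So sub: x + 6 = 5.
Step 4. [x + 6 = 5] the outer +6 inverts by subtracting 6 ⇒ sub: x = -1.

Answer: x ∈ {-1}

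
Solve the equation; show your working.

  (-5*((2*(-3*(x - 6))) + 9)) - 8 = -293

Step 1. [(-5*((2*(-3*(x - 6))) + 9)) - 8 = -293] add 8: x sits inside (… - 8). So sub: -5*((2*(-3*(x - 6))) + 9) = -285.
Step 2. [-5*((2*(-3*(x - 6))) + 9) = -285] divide by the outer -5. So div: (2*(-3*(x - 6))) + 9 = 57.
Step 3. [(2*(-3*(x - 6))) + 9 = 57] subtract 9: x sits inside (… + 9). So sub: 2*(-3*(x - 6)) = 48.
Step 4. [2*(-3*(x - 6)) = 48] 2·(inner) — divide through by 2, so div: -3*(x - 6) = 24.
Step 5. [-3*(x - 6) = 24] leading coefficient -3: divide by -3 ⇒ div: x - 6 = -8.
Step 6. [x - 6 = -8] peel the -6: add 6 from each side. So sub: x = -2.

Answer: x ∈ {-2}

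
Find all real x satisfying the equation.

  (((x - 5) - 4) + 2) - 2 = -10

Step 1. [(((x - 5) - 4) + 2) - 2 = -10] -2 is outermost — add 2 both sides ⇒ sub: ((x - 5) - 4) + 2 = -8.
Step 2. [((x - 5) - 4) + 2 = -8] the outer +2 inverts by subtracting 2. So sub: (x - 5) - 4 = -10.
Step 3. [(x - 5) - 4 = -10] peel the -4: add 4 from each side ⇒ sub: x - 5 = -6.
Step 4. [x - 5 = -6] the outer -5 inverts by adding 5 ⇒ sub: x = -1.

Answer: x ∈ {-1}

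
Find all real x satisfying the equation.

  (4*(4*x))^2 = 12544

Step 1. [(4*(4*x))^2 = 12544] LHS squared, RHS 12544 ≥ 0: apply √ (±). So sqrt: 4*(4*x) = 112 or -112.
Step 2. [4*(4*x) = 112 or -112] leading coefficient 4: divide by 4, so div: 4*x = 28 or -28.
Step 3. [4*x = 28 or -28] LHS = 4·(…); ÷4 both sides ⇒ div: x = 7 or -7.

Answer: x ∈ {-7, 7}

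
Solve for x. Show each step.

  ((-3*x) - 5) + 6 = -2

Step 1. [((-3*x) - 5) + 6 = -2] +6 is outermost — subtract 6 both sides. So sub: (-3*x) - 5 = -8.
Step 2. [(-3*x) - 5 = -8] add 5: x sits inside (… - 5). So sub: -3*x = -3.
Step 3. [-3*x = -3] LHS = -3·(…); ÷-3 both sides, so div: x = 1.

Answer: x ∈ {1}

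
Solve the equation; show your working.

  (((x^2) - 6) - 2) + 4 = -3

Step 1. [(((x^2) - 6) - 2) + 4 = -3] peel the +4: subtract 4 from each side. So sub: ((x^2) - 6) - 2 = -7.
Step 2. [((x^2) - 6) - 2 = -7] add 2: x sits inside (… - 2) ⇒ sub: (x^2) - 6 = -5.
Step 3. [(x^2) - 6 = -5] the outer -6 inverts by adding 6. So sub: x^2 = 1.
Step 4. [x^2 = 1] √ both sides: 1 ≥ 0 gives two branches. So sqrt: x = 1 or -1.

Answer: x ∈ {-1, 1}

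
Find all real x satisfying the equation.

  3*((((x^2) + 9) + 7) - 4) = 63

Step 1. [3*((((x^2) + 9) + 7) - 4) = 63] leading coefficient 3: divide by 3 ⇒ div: (((x^2) + 9) + 7) - 4 = 21.
Step 2. [(((x^2) + 9) + 7) - 4 = 21] peel the -4: add 4 from each side ⇒ sub: ((x^2) + 9) + 7 = 25.
Step 3. [((x^2) + 9) + 7 = 25] +7 is outermost — subtract 7 both sides. So sub: (x^2) + 9 = 18.
Step 4. [(x^2) + 9 = 18] peel the +9: subtract 9 from each side, so sub: x^2 = 9.
Step 5. [x^2 = 9] LHS squared, RHS 9 ≥ 0: apply √ (±), so sqrt: x = 3 or -3.

Answer: x ∈ {-3, 3}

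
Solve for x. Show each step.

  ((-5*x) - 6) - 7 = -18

Step 1. [((-5*x) - 6) - 7 = -18] add 7: x sits inside (… - 7), so sub: (-5*x) - 6 = -11.
Step 2. [(-5*x) - 6 = -11] the outer -6 inverts by adding 6 ⇒ sub: -5*x = -5.
Step 3. [-5*x = -5] -5·(inner) — divide through by -5. So div: x = 1.

Answer: x ∈ {1}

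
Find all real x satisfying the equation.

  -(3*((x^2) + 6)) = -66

Step 1. [-(3*((x^2) + 6)) = -66] leading − — multiply by −1. So neg: 3*((x^2) + 6) = 66.
Step 2. [3*((x^2) + 6) = 66] 3 out front; divide by 3. So div: (x^2) + 6 = 22.
Step 3. [(x^2) + 6 = 22] +6 is outermost — subtract 6 both sides, so sub: x^2 = 16.
Step 4. [x^2 = 16] √ both sides: 16 ≥ 0 gives two branches. So sqrt: x = 4 or -4.

Answer: x ∈ {-4, 4}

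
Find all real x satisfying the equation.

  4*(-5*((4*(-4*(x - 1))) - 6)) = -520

Step 1. [4*(-5*((4*(-4*(x - 1))) - 6)) = -520] LHS = 4·(…); ÷4 both sides, so div: -5*((4*(-4*(x - 1))) - 6) = -130.
Step 2. [-5*((4*(-4*(x - 1))) - 6) = -130] -5 out front; divide by -5 ⇒ div: (4*(-4*(x - 1))) - 6 = 26.
Step 3. [(4*(-4*(x - 1))) - 6 = 26] 6 comes off first (add 6) ⇒ sub: 4*(-4*(x - 1)) = 32.
Step 4. [4*(-4*(x - 1)) = 32] divide by the outer 4 ⇒ div: -4*(x - 1) = 8.
Step 5. [-4*(x - 1) = 8] -4·(inner) — divide through by -4. So div: x - 1 = -2.
Step 6. [x - 1 = -2] peel the -1: add 1 from each side ⇒ sub: x = -1.

Answer: x ∈ {-1}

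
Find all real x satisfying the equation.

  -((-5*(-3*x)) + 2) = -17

Step 1. [-((-5*(-3*x)) + 2) = -17] LHS negated; negate both sides ⇒ neg: (-5*(-3*x)) + 2 = 17.
Step 2. [(-5*(-3*x)) + 2 = 17] peel the +2: subtract 2 from each side, so sub: -5*(-3*x) = 15.
Step 3. [-5*(-3*x) = 15] -5·(inner) — divide through by -5 ⇒ div: -3*x = -3.
Step 4. [-3*x = -3] LHS = -3·(…); ÷-3 both sides, so div: x = 1.

Answer: x ∈ {1}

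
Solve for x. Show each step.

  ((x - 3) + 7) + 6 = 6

Step 1. [((x - 3) + 7) + 6 = 6] +6 is outermost — subtract 6 both sides. So sub: (x - 3) + 7 = 0.
Step 2. [(x - 3) + 7 = 0] 7 comes off first (subtract 7) ⇒ sub: x - 3 = -7.
Step 3. [x - 3 = -7] add 3: x sits inside (… - 3) ⇒ sub: x = -4.

Answer: x ∈ {-4}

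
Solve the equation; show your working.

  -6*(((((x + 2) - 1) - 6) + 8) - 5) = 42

Step 1. [-6*(((((x + 2) - 1) - 6) + 8) - 5) = 42] divide by the outer -6 ⇒ div: ((((x + 2) - 1) - 6) + 8) - 5 = -7.
Step 2. [((((x + 2) - 1) - 6) + 8) - 5 = -7] peel the -5: add 5 from each side, so sub: (((x + 2) - 1) - 6) + 8 = -2.
Step 3. [(((x + 2) - 1) - 6) + 8 = -2] subtract 8: x sits inside (… + 8) ⇒ sub: ((x + 2) - 1) - 6 = -10.
Step 4. [((x + 2) - 1) - 6 = -10] 6 comes off first (add 6), so sub: (x + 2) - 1 = -4.
Step 5. [(x + 2) - 1 = -4] peel the -1: add 1 from each side ⇒ sub: x + 2 = -3.
Step 6. [x + 2 = -3] 2 comes off first (subtract 2), so sub: x = -5.

Answer: x ∈ {-5}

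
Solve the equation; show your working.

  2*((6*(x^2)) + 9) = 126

Step 1. [2*((6*(x^2)) + 9) = 126] leading coefficient 2: divide by 2 ⇒ div: (6*(x^2)) + 9 = 63.
Step 2. [(6*(x^2)) + 9 = 63] +9 is outermost — subtract 9 both sides ⇒ sub: 6*(x^2) = 54.
Step 3. [6*(x^2) = 54] 6·(inner) — divide through by 6. So div: x^2 = 9.
Step 4. [x^2 = 9] LHS squared, RHS 9 ≥ 0: apply √ (±), so sqrt: x = 3 or -3.

Answer: x ∈ {-3, 3}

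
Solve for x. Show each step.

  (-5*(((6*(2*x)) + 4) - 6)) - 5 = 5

Step 1. [(-5*(((6*(2*x)) + 4) - 6)) - 5 = 5] -5 | LHS and -5 | 5: pull -5 out, so factor: (((6*(2*x)) + 4) - 6) + 1 = -1.
Step 2. [(((6*(2*x)) + 4) - 6) + 1 = -1] +1 is outermost — subtract 1 both sides. So sub: ((6*(2*x)) + 4) - 6 = -2.
Step 3. [((6*(2*x)) + 4) - 6 = -2] peel the -6: add 6 from each side. So sub: (6*(2*x)) + 4 = 4.
Step 4. [(6*(2*x)) + 4 = 4] +4 is outermost — subtract 4 both sides ⇒ sub: 6*(2*x) = 0.
Step 5. [6*(2*x) = 0] divide by the outer 6 ⇒ div: 2*x = 0.
Step 6. [2*x = 0] LHS = 2·(…); ÷2 both sides. So div: x = 0.

Answer: x ∈ {0}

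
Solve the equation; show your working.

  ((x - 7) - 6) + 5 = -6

Step 1. [((x - 7) - 6) + 5 = -6] the outer +5 inverts by subtracting 5. So sub: (x - 7) - 6 = -11.
Step 2. [(x - 7) - 6 = -11] 6 comes off first (add 6) ⇒ sub: x - 7 = -5.
Step 3. [x - 7 = -5] add 7: x sits inside (… - 7). So sub: x = 2.

Answer: x ∈ {2}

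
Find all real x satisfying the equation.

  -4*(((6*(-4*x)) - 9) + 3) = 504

Step 1. [-4*(((6*(-4*x)) - 9) + 3) = 504] divide by the outer -4. So div: ((6*(-4*x)) - 9) + 3 = -126.
Step 2. [((6*(-4*x)) - 9) + 3 = -126] subtract 3: x sits inside (… + 3), so sub: (6*(-4*x)) - 9 = -129.
Step 3. [(6*(-4*x)) - 9 = -129] 9 comes off first (add 9), so sub: 6*(-4*x) = -120.
Step 4. [6*(-4*x) = -120] LHS = 6·(…); ÷6 both sides ⇒ div: -4*x = -20.
Step 5. [-4*x = -20] leading coefficient -4: divide by -4, so div: x = 5.

Answer: x ∈ {5}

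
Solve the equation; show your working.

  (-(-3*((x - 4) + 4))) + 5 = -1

Step 1. [(-(-3*((x - 4) + 4))) + 5 = -1] +5 is outermost — subtract 5 both sides ⇒ sub: -(-3*((x - 4) + 4)) = -6.
Step 2. [-(-3*((x - 4) + 4)) = -6] flip signs both sides ⇒ neg: -3*((x - 4) + 4) = 6.
Step 3. [-3*((x - 4) + 4) = 6] divide by the outer -3 ⇒ div: (x - 4) + 4 = -2.
Step 4. [(x - 4) + 4 = -2] 4 comes off first (subtract 4) ⇒ sub: x - 4 = -6.
Step 5. [x - 4 = -6] -4 is outermost — add 4 both sides, so sub: x = -2.

Answer: x ∈ {-2}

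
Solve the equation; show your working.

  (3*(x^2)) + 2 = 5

Step 1. [(3*(x^2)) + 2 = 5] subtract 2: x sits inside (… + 2). So sub: 3*(x^2) = 3.
Step 2. [3*(x^2) = 3] divide by the outer 3, so div: x^2 = 1.
Step 3. [x^2 = 1] √ both sides: 1 ≥ 0 gives two branches ⇒ sqrt: x = 1 or -1.

Answer: x ∈ {-1, 1}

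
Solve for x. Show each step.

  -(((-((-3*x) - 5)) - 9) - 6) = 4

Step 1. [-(((-((-3*x) - 5)) - 9) - 6) = 4] flip signs both sides. So neg: ((-((-3*x) - 5)) - 9) - 6 = -4.
Step 2. [((-((-3*x) - 5)) - 9) - 6 = -4] 6 comes off first (add 6), so sub: (-((-3*x) - 5)) - 9 = 2.
Step 3. [(-((-3*x) - 5)) - 9 = 2] -9 is outermost — add 9 both sides. So sub: -((-3*x) - 5) = 11.
Step 4. [-((-3*x) - 5) = 11] LHS negated; negate both sides ⇒ neg: (-3*x) - 5 = -11.
Step 5. [(-3*x) - 5 = -11] -5 is outermost — add 5 both sides, so sub: -3*x = -6.
Step 6. [-3*x = -6] -3·(inner) — divide through by -3, so div: x = 2.

Answer: x ∈ {2}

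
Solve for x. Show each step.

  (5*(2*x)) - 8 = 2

Step 1. [(5*(2*x)) - 8 = 2] peel the -8: add 8 from each side, so sub: 5*(2*x) = 10.
Step 2. [5*(2*x) = 10] 5 out front; divide by 5, so div: 2*x = 2.
Step 3. [2*x = 2] 2·(inner) — divide through by 2 ⇒ div: x = 1.

Answer: x ∈ {1}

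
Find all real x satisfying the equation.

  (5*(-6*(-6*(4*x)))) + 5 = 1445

Step 1. [(5*(-6*(-6*(4*x)))) + 5 = 1445] peel the +5: subtract 5 from each side. So sub: 5*(-6*(-6*(4*x))) = 1440.
Step 2. [5*(-6*(-6*(4*x))) = 1440] LHS = 5·(…); ÷5 both sides ⇒ div: -6*(-6*(4*x)) = 288.
Step 3. [-6*(-6*(4*x)) = 288] divide by the outer -6 ⇒ div: -6*(4*x) = -48.
Step 4. [-6*(4*x) = -48] LHS = -6·(…); ÷-6 both sides. So div: 4*x = 8.
Step 5. [4*x = 8] leading coefficient 4: divide by 4. So div: x = 2.

Answer: x ∈ {2}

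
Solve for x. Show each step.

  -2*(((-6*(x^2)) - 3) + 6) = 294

Step 1. [-2*(((-6*(x^2)) - 3) + 6) = 294] -2·(inner) — divide through by -2, so div: ((-6*(x^2)) - 3) + 6 = -147.
Step 2. [((-6*(x^2)) - 3) + 6 = -147] +6 is outermost — subtract 6 both sides ⇒ sub: (-6*(x^2)) - 3 = -153.
Step 3. [(-6*(x^2)) - 3 = -153] peel the -3: add 3 from each side. So sub: -6*(x^2) = -150.
Step 4. [-6*(x^2) = -150] divide by the outer -6 ⇒ div: x^2 = 25.
Step 5. [x^2 = 25] √ both sides: 25 ≥ 0 gives two branches ⇒ sqrt: x = 5 or -5.

Answer: x ∈ {-5, 5}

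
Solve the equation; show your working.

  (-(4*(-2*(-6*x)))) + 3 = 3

Step 1. [(-(4*(-2*(-6*x)))) + 3 = 3] +3 is outermost — subtract 3 both sides. So sub: -(4*(-2*(-6*x))) = 0.
Step 2. [-(4*(-2*(-6*x))) = 0] flip signs both sides ⇒ neg: 4*(-2*(-6*x)) = 0.
Step 3. [4*(-2*(-6*x)) = 0] 4 out front; divide by 4 ⇒ div: -2*(-6*x) = 0.
Step 4. [-2*(-6*x) = 0] -2·(inner) — divide through by -2 ⇒ div: -6*x = 0.
Step 5. [-6*x = 0] divide by the outer -6, so div: x = 0.

Answer: x ∈ {0}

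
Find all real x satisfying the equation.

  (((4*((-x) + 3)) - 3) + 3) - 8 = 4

Step 1. [(((4*((-x) + 3)) - 3) + 3) - 8 = 4] add 8: x sits inside (… - 8). So sub: ((4*((-x) + 3)) - 3) + 3 = 12.
Step 2. [((4*((-x) + 3)) - 3) + 3 = 12] subtract 3: x sits inside (… + 3). So sub: (4*((-x) + 3)) - 3 = 9.
Step 3. [(4*((-x) + 3)) - 3 = 9] add 3: x sits inside (… - 3). So sub: 4*((-x) + 3) = 12.
Step 4. [4*((-x) + 3) = 12] leading coefficient 4: divide by 4 ⇒ div: (-x) + 3 = 3.
Step 5. [(-x) + 3 = 3] subtract 3: x sits inside (… + 3) ⇒ sub: -x = 0.
Step 6. [-x = 0] leading − — multiply by −1, so neg: x = 0.

Answer: x ∈ {0}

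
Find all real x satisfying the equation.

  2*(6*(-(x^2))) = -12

Step 1. [2*(6*(-(x^2))) = -12] 2 out front; divide by 2, so div: 6*(-(x^2)) = -6.
Step 2. [6*(-(x^2)) = -6] 6 out front; divide by 6 ⇒ div: -(x^2) = -1.
Step 3. [-(x^2) = -1] leading − — multiply by −1. So neg: x^2 = 1.
Step 4. [x^2 = 1] √ both sides: 1 ≥ 0 gives two branches. So sqrt: x = 1 or -1.

Answer: x ∈ {-1, 1}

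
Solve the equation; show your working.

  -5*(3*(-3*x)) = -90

Step 1. [-5*(3*(-3*x)) = -90] -5 out front; divide by -5, so div: 3*(-3*x) = 18.
Step 2. [3*(-3*x) = 18] 3·(inner) — divide through by 3 ⇒ div: -3*x = 6.
Step 3. [-3*x = 6] divide by the outer -3, so div: x = -2.

Answer: x ∈ {-2}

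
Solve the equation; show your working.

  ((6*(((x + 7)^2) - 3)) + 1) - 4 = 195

Step 1. [((6*(((x + 7)^2) - 3)) + 1) - 4 = 195] the outer -4 inverts by adding 4, so sub: (6*(((x + 7)^2) - 3)) + 1 = 199.
Step 2. [(6*(((x + 7)^2) - 3)) + 1 = 199] +1 is outermost — subtract 1 both sides. So sub: 6*(((x + 7)^2) - 3) = 198.
Step 3. [6*(((x + 7)^2) - 3) = 198] LHS = 6·(…); ÷6 both sides. So div: ((x + 7)^2) - 3 = 33.
Step 4. [((x + 7)^2) - 3 = 33] add 3: x sits inside (… - 3), so sub: (x + 7)^2 = 36.
Step 5. [(x + 7)^2 = 36] 36 ≥ 0, LHS is (·)² — take ±√ ⇒ sqrt: x + 7 = 6 or -6.
Step 6. [x + 7 = 6 or -6] 7 comes off first (subtract 7), so sub: x = -1 or -13.

Answer: x ∈ {-13, -1}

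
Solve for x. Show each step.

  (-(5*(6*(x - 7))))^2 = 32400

Step 1. [(-(5*(6*(x - 7))))^2 = 32400] 32400 ≥ 0, LHS is (·)² — take ±√ ⇒ sqrt: -(5*(6*(x - 7))) = 180 or -180.
Step 2. [-(5*(6*(x - 7))) = 180 or -180] LHS negated; negate both sides. So neg: 5*(6*(x - 7)) = -180 or 180.
Step 3. [5*(6*(x - 7)) = -180 or 180] 5 out front; divide by 5. So div: 6*(x - 7) = -36 or 36.
Step 4. [6*(x - 7) = -36 or 36] divide by the outer 6 ⇒ div: x - 7 = -6 or 6.
Step 5. [x - 7 = -6 or 6] -7 is outermost — add 7 both sides. So sub: x = 1 or 13.

Answer: x ∈ {1, 13}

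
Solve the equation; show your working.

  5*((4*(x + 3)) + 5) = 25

Step 1. [5*((4*(x + 3)) + 5) = 25] LHS = 5·(…); ÷5 both sides. So div: (4*(x + 3)) + 5 = 5.
Step 2. [(4*(x + 3)) + 5 = 5] 5 comes off first (subtract 5) ⇒ sub: 4*(x + 3) = 0.
Step 3. [4*(x + 3) = 0] LHS = 4·(…); ÷4 both sides ⇒ div: x + 3 = 0.
Step 4. [x + 3 = 0] subtract 3: x sits inside (… + 3). So sub: x = -3.

Answer: x ∈ {-3}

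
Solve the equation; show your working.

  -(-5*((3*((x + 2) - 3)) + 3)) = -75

Step 1. [-(-5*((3*((x + 2) - 3)) + 3)) = -75] flip signs both sides. So neg: -5*((3*((x + 2) - 3)) + 3) = 75.
Step 2. [-5*((3*((x + 2) - 3)) + 3) = 75] LHS = -5·(…); ÷-5 both sides, so div: (3*((x + 2) - 3)) + 3 = -15.
Step 3. [(3*((x + 2) - 3)) + 3 = -15] 3 | LHS and 3 | -15: pull 3 out ⇒ factor: ((x + 2) - 3) + 1 = -5.
Step 4. [((x + 2) - 3) + 1 = -5] peel the +1: subtract 1 from each side ⇒ sub: (x + 2) - 3 = -6.
Step 5. [(x + 2) - 3 = -6] 3 comes off first (add 3), so sub: x + 2 = -3.
Step 6. [x + 2 = -3] 2 comes off first (subtract 2). So sub: x = -5.

Answer: x ∈ {-5}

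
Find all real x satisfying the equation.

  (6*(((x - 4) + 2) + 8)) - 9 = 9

Step 1. [(6*(((x - 4) + 2) + 8)) - 9 = 9] add 9: x sits inside (… - 9), so sub: 6*(((x - 4) + 2) + 8) = 18.
Step 2. [6*(((x - 4) + 2) + 8) = 18] leading coefficient 6: divide by 6 ⇒ div: ((x - 4) + 2) + 8 = 3.
Step 3. [((x - 4) + 2) + 8 = 3] peel the +8: subtract 8 from each side, so sub: (x - 4) + 2 = -5.
Step 4. [(x - 4) + 2 = -5] 2 comes off first (subtract 2), so sub: x - 4 = -7.
Step 5. [x - 4 = -7] add 4: x sits inside (… - 4), so sub: x = -3.

Answer: x ∈ {-3}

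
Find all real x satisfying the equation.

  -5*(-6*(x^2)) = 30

Step 1. [-5*(-6*(x^2)) = 30] -5·(inner) — divide through by -5, so div: -6*(x^2) = -6.
Step 2. [-6*(x^2) = -6] -6·(inner) — divide through by -6 ⇒ div: x^2 = 1.
Step 3. [x^2 = 1] √ both sides: 1 ≥ 0 gives two branches ⇒ sqrt: x = 1 or -1.

Answer: x ∈ {-1, 1}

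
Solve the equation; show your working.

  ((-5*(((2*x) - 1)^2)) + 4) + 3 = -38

Step 1. [((-5*(((2*x) - 1)^2)) + 4) + 3 = -38] 3 comes off first (subtract 3). So sub: (-5*(((2*x) - 1)^2)) + 4 = -41.
Step 2. [(-5*(((2*x) - 1)^2)) + 4 = -41] subtract 4: x sits inside (… + 4), so sub: -5*(((2*x) - 1)^2) = -45.
Step 3. [-5*(((2*x) - 1)^2) = -45] -5 out front; divide by -5. So div: ((2*x) - 1)^2 = 9.
Step 4. [((2*x) - 1)^2 = 9] LHS squared, RHS 9 ≥ 0: apply √ (±), so sqrt: (2*x) - 1 = 3 or -3.
Step 5. [(2*x) - 1 = 3 or -3] -1 is outermost — add 1 both sides. So sub: 2*x = 4 or -2.
Step 6. [2*x = 4 or -2] leading coefficient 2: divide by 2, so div: x = 2 or -1.

Answer: x ∈ {-1, 2}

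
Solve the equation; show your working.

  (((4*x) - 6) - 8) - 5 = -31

Step 1. [(((4*x) - 6) - 8) - 5 = -31] 5 comes off first (add 5), so sub: ((4*x) - 6) - 8 = -26.
Step 2. [((4*x) - 6) - 8 = -26] 8 comes off first (add 8), so sub: (4*x) - 6 = -18.
Step 3. [(4*x) - 6 = -18] 6 comes off first (add 6), so sub: 4*x = -12.
Step 4. [4*x = -12] leading coefficient 4: divide by 4. So div: x = -3.

Answer: x ∈ {-3}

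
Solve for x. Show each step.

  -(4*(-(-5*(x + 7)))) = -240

Step 1. [-(4*(-(-5*(x + 7)))) = -240] LHS negated; negate both sides, so neg: 4*(-(-5*(x + 7))) = 240.
Step 2. [4*(-(-5*(x + 7))) = 240] 4 out front; divide by 4 ⇒ div: -(-5*(x + 7)) = 60.
Step 3. [-(-5*(x + 7)) = 60] LHS negated; negate both sides, so neg: -5*(x + 7) = -60.
Step 4. [-5*(x + 7) = -60] LHS = -5·(…); ÷-5 both sides, so div: x + 7 = 12.
Step 5. [x + 7 = 12] subtract 7: x sits inside (… + 7). So sub: x = 5.

Answer: x ∈ {5}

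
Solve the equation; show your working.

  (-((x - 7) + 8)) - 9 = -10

Step 1. [(-((x - 7) + 8)) - 9 = -10] -9 is outermost — add 9 both sides ⇒ sub: -((x - 7) + 8) = -1.
Step 2. [-((x - 7) + 8) = -1] LHS negated; negate both sides, so neg: (x - 7) + 8 = 1.
Step 3. [(x - 7) + 8 = 1] +8 is outermost — subtract 8 both sides. So sub: x - 7 = -7.
Step 4. [x - 7 = -7] add 7: x sits inside (… - 7). So sub: x = 0.

Answer: x ∈ {0}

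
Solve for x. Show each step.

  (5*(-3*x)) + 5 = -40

Step 1. [(5*(-3*x)) + 5 = -40] peel the +5: subtract 5 from each side. So sub: 5*(-3*x) = -45.
Step 2. [5*(-3*x) = -45] LHS = 5·(…); ÷5 both sides. So div: -3*x = -9.
Step 3. [-3*x = -9] divide by the outer -3. So div: x = 3.

Answer: x ∈ {3}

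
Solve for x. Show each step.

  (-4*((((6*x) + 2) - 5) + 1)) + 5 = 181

Step 1. [(-4*((((6*x) + 2) - 5) + 1)) + 5 = 181] peel the +5: subtract 5 from each side. So sub: -4*((((6*x) + 2) - 5) + 1) = 176.
Step 2. [-4*((((6*x) + 2) - 5) + 1) = 176] divide by the outer -4 ⇒ div: (((6*x) + 2) - 5) + 1 = -44.
Step 3. [(((6*x) + 2) - 5) + 1 = -44] subtract 1: x sits inside (… + 1) ⇒ sub: ((6*x) + 2) - 5 = -45.
Step 4. [((6*x) + 2) - 5 = -45] add 5: x sits inside (… - 5) ⇒ sub: (6*x) + 2 = -40.
Step 5. [(6*x) + 2 = -40] peel the +2: subtract 2 from each side ⇒ sub: 6*x = -42.
Step 6. [6*x = -42] leading coefficient 6: divide by 6, so div: x = -7.

Answer: x ∈ {-7}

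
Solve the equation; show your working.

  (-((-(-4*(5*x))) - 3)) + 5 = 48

Step 1. [(-((-(-4*(5*x))) - 3)) + 5 = 48] +5 is outermost — subtract 5 both sides. So sub: -((-(-4*(5*x))) - 3) = 43.
Step 2. [-((-(-4*(5*x))) - 3) = 43] leading − — multiply by −1. So neg: (-(-4*(5*x))) - 3 = -43.
Step 3. [(-(-4*(5*x))) - 3 = -43] -3 is outermost — add 3 both sides. So sub: -(-4*(5*x)) = -40.
Step 4. [-(-4*(5*x)) = -40] flip signs both sides, so neg: -4*(5*x) = 40.
Step 5. [-4*(5*x) = 40] divide by the outer -4 ⇒ div: 5*x = -10.
Step 6. [5*x = -10] 5·(inner) — divide through by 5, so div: x = -2.

Answer: x ∈ {-2}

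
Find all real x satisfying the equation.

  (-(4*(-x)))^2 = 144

Step 1. [(-(4*(-x)))^2 = 144] LHS squared, RHS 144 ≥ 0: apply √ (±). So sqrt: -(4*(-x)) = 12 or -12.
Step 2. [-(4*(-x)) = 12 or -12] LHS negated; negate both sides. So neg: 4*(-x) = -12 or 12.
Step 3. [4*(-x) = -12 or 12] divide by the outer 4 ⇒ div: -x = -3 or 3.
Step 4. [-x = -3 or 3] leading − — multiply by −1 ⇒ neg: x = 3 or -3.

Answer: x ∈ {-3, 3}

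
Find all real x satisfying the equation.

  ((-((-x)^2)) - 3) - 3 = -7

Step 1. [((-((-x)^2)) - 3) - 3 = -7] the outer -3 inverts by adding 3, so sub: (-((-x)^2)) - 3 = -4.
Step 2. [(-((-x)^2)) - 3 = -4] peel the -3: add 3 from each side. So sub: -((-x)^2) = -1.
Step 3. [-((-x)^2) = -1] LHS negated; negate both sides. So neg: (-x)^2 = 1.
Step 4. [(-x)^2 = 1] LHS squared, RHS 1 ≥ 0: apply √ (±), so sqrt: -x = 1 or -1.
Step 5. [-x = 1 or -1] flip signs both sides. So neg: x = -1 or 1.

Answer: x ∈ {-1, 1}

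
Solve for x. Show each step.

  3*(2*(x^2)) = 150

Step 1. [3*(2*(x^2)) = 150] leading coefficient 3: divide by 3 ⇒ div: 2*(x^2) = 50.
Step 2. [2*(x^2) = 50] 2·(inner) — divide through by 2. So div: x^2 = 25.
Step 3. [x^2 = 25] √ both sides: 25 ≥ 0 gives two branches ⇒ sqrt: x = 5 or -5.

Answer: x ∈ {-5, 5}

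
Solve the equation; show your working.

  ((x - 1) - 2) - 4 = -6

Step 1. [((x - 1) - 2) - 4 = -6] the outer -4 inverts by adding 4 ⇒ sub: (x - 1) - 2 = -2.
Step 2. [(x - 1) - 2 = -2] add 2: x sits inside (… - 2), so sub: x - 1 = 0.
Step 3. [x - 1 = 0] the outer -1 inverts by adding 1. So sub: x = 1.

Answer: x ∈ {1}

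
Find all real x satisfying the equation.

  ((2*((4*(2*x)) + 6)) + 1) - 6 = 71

Step 1. [((2*((4*(2*x)) + 6)) + 1) - 6 = 71] 6 comes off first (add 6), so sub: (2*((4*(2*x)) + 6)) + 1 = 77.
Step 2. [(2*((4*(2*x)) + 6)) + 1 = 77] subtract 1: x sits inside (… + 1). So sub: 2*((4*(2*x)) + 6) = 76.
Step 3. [2*((4*(2*x)) + 6) = 76] 2 out front; divide by 2. So div: (4*(2*x)) + 6 = 38.
Step 4. [(4*(2*x)) + 6 = 38] peel the +6: subtract 6 from each side. So sub: 4*(2*x) = 32.
Step 5. [4*(2*x) = 32] 4 out front; divide by 4. So div: 2*x = 8.
Step 6. [2*x = 8] LHS = 2·(…); ÷2 both sides. So div: x = 4.

Answer: x ∈ {4}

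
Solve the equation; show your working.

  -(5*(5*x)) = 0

Step 1. [-(5*(5*x)) = 0] LHS negated; negate both sides, so neg: 5*(5*x) = 0.
Step 2. [5*(5*x) = 0] 5 out front; divide by 5 ⇒ div: 5*x = 0.
Step 3. [5*x = 0] 5·(inner) — divide through by 5 ⇒ div: x = 0.

Answer: x ∈ {0}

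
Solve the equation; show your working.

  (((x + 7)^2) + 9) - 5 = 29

Step 1. [(((x + 7)^2) + 9) - 5 = 29] peel the -5: add 5 from each side, so sub: ((x + 7)^2) + 9 = 34.
Step 2. [((x + 7)^2) + 9 = 34] 9 comes off first (subtract 9). So sub: (x + 7)^2 = 25.
Step 3. [(x + 7)^2 = 25] 25 ≥ 0, LHS is (·)² — take ±√, so sqrt: x + 7 = 5 or -5.
Step 4. [x + 7 = 5 or -5] peel the +7: subtract 7 from each side, so sub: x = -2 or -12.

Answer: x ∈ {-12, -2}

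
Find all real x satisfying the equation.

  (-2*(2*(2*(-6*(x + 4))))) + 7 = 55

Step 1. [(-2*(2*(2*(-6*(x + 4))))) + 7 = 55] 7 comes off first (subtract 7), so sub: -2*(2*(2*(-6*(x + 4)))) = 48.
Step 2. [-2*(2*(2*(-6*(x + 4)))) = 48] divide by the outer -2, so div: 2*(2*(-6*(x + 4))) = -24.
Step 3. [2*(2*(-6*(x + 4))) = -24] LHS = 2·(…); ÷2 both sides. So div: 2*(-6*(x + 4)) = -12.
Step 4. [2*(-6*(x + 4)) = -12] 2·(inner) — divide through by 2 ⇒ div: -6*(x + 4) = -6.
Step 5. [-6*(x + 4) = -6] divide by the outer -6. So div: x + 4 = 1.
Step 6. [x + 4 = 1] subtract 4: x sits inside (… + 4). So sub: x = -3.

Answer: x ∈ {-3}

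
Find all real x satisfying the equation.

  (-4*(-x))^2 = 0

Step 1. [(-4*(-x))^2 = 0] 0 ≥ 0, LHS is (·)² — take ±√ ⇒ sqrt: -4*(-x) = 0.
Step 2. [-4*(-x) = 0] -4·(inner) — divide through by -4. So div: -x = 0.
Step 3. [-x = 0] leading − — multiply by −1 ⇒ neg: x = 0.

Answer: x ∈ {0}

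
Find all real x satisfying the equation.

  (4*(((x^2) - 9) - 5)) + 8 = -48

Step 1. [(4*(((x^2) - 9) - 5)) + 8 = -48] common factor 4 (LHS and -48) — divide through ⇒ factor: (((x^2) - 9) - 5) + 2 = -12.
Step 2. [(((x^2) - 9) - 5) + 2 = -12] the outer +2 inverts by subtracting 2. So sub: ((x^2) - 9) - 5 = -14.
Step 3. [((x^2) - 9) - 5 = -14] add 5: x sits inside (… - 5), so sub: (x^2) - 9 = -9.
Step 4. [(x^2) - 9 = -9] 9 comes off first (add 9) ⇒ sub: x^2 = 0.
Step 5. [x^2 = 0] LHS squared, RHS 0 ≥ 0: apply √ (±). So sqrt: x = 0.

Answer: x ∈ {0}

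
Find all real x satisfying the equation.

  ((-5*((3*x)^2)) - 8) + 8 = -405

Step 1. [((-5*((3*x)^2)) - 8) + 8 = -405] the outer +8 inverts by subtracting 8 ⇒ sub: (-5*((3*x)^2)) - 8 = -413.
Step 2. [(-5*((3*x)^2)) - 8 = -413] add 8: x sits inside (… - 8), so sub: -5*((3*x)^2) = -405.
Step 3. [-5*((3*x)^2) = -405] leading coefficient -5: divide by -5, so div: (3*x)^2 = 81.
Step 4. [(3*x)^2 = 81] √ both sides: 81 ≥ 0 gives two branches. So sqrt: 3*x = 9 or -9.
Step 5. [3*x = 9 or -9] leading coefficient 3: divide by 3. So div: x = 3 or -3.

Answer: x ∈ {-3, 3}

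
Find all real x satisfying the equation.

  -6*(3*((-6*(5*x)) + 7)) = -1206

Step 1. [-6*(3*((-6*(5*x)) + 7)) = -1206] LHS = -6·(…); ÷-6 both sides ⇒ div: 3*((-6*(5*x)) + 7) = 201.
Step 2. [3*((-6*(5*x)) + 7) = 201] LHS = 3·(…); ÷3 both sides. So div: (-6*(5*x)) + 7 = 67.
Step 3. [(-6*(5*x)) + 7 = 67] subtract 7: x sits inside (… + 7). So sub: -6*(5*x) = 60.
Step 4. [-6*(5*x) = 60] leading coefficient -6: divide by -6, so div: 5*x = -10.
Step 5. [5*x = -10] 5·(inner) — divide through by 5, so div: x = -2.

Answer: x ∈ {-2}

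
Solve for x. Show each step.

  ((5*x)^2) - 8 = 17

Step 1. [((5*x)^2) - 8 = 17] the outer -8 inverts by adding 8, so sub: (5*x)^2 = 25.
Step 2. [(5*x)^2 = 25] √ both sides: 25 ≥ 0 gives two branches, so sqrt: 5*x = 5 or -5.
Step 3. [5*x = 5 or -5] divide by the outer 5, so div: x = 1 or -1.

Answer: x ∈ {-1, 1}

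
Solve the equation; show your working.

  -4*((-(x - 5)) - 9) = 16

Step 1. [-4*((-(x - 5)) - 9) = 16] divide by the outer -4. So div: (-(x - 5)) - 9 = -4.
Step 2. [(-(x - 5)) - 9 = -4] -9 is outermost — add 9 both sides ⇒ sub: -(x - 5) = 5.
Step 3. [-(x - 5) = 5] LHS negated; negate both sides ⇒ neg: x - 5 = -5.
Step 4. [x - 5 = -5] 5 comes off first (add 5). So sub: x = 0.

Answer: x ∈ {0}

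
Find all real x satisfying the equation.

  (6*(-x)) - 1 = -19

Step 1. [(6*(-x)) - 1 = -19] -1 is outermost — add 1 both sides ⇒ sub: 6*(-x) = -18.
Step 2. [6*(-x) = -18] leading coefficient 6: divide by 6, so div: -x = -3.
Step 3. [-x = -3] leading − — multiply by −1 ⇒ neg: x = 3.

Answer: x ∈ {3}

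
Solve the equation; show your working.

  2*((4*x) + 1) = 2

Step 1. [2*((4*x) + 1) = 2] leading coefficient 2: divide by 2. So div: (4*x) + 1 = 1.
Step 2. [(4*x) + 1 = 1] the outer +1 inverts by subtracting 1. So sub: 4*x = 0.
Step 3. [4*x = 0] 4 out front; divide by 4, so div: x = 0.

Answer: x ∈ {0}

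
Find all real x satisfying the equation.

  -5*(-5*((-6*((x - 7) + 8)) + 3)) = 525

Step 1. [-5*(-5*((-6*((x - 7) + 8)) + 3)) = 525] LHS = -5·(…); ÷-5 both sides ⇒ div: -5*((-6*((x - 7) + 8)) + 3) = -105.
Step 2. [-5*((-6*((x - 7) + 8)) + 3) = -105] -5·(inner) — divide through by -5, so div: (-6*((x - 7) + 8)) + 3 = 21.
Step 3. [(-6*((x - 7) + 8)) + 3 = 21] the outer +3 inverts by subtracting 3, so sub: -6*((x - 7) + 8) = 18.
Step 4. [-6*((x - 7) + 8) = 18] LHS = -6·(…); ÷-6 both sides. So div: (x - 7) + 8 = -3.
Step 5. [(x - 7) + 8 = -3] subtract 8: x sits inside (… + 8) ⇒ sub: x - 7 = -11.
Step 6. [x - 7 = -11] peel the -7: add 7 from each side ⇒ sub: x = -4.

Answer: x ∈ {-4}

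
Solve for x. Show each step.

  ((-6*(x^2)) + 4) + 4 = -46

Step 1. [((-6*(x^2)) + 4) + 4 = -46] the outer +4 inverts by subtracting 4. So sub: (-6*(x^2)) + 4 = -50.
Step 2. [(-6*(x^2)) + 4 = -50] +4 is outermost — subtract 4 both sides, so sub: -6*(x^2) = -54.
Step 3. [-6*(x^2) = -54] leading coefficient -6: divide by -6, so div: x^2 = 9.
Step 4. [x^2 = 9] LHS squared, RHS 9 ≥ 0: apply √ (±), so sqrt: x = 3 or -3.

Answer: x ∈ {-3, 3}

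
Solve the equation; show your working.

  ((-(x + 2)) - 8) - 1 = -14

Step 1. [((-(x + 2)) - 8) - 1 = -14] -1 is outermost — add 1 both sides ⇒ sub: (-(x + 2)) - 8 = -13.
Step 2. [(-(x + 2)) - 8 = -13] -8 is outermost — add 8 both sides, so sub: -(x + 2) = -5.
Step 3. [-(x + 2) = -5] flip signs both sides. So neg: x + 2 = 5.
Step 4. [x + 2 = 5] the outer +2 inverts by subtracting 2, so sub: x = 3.

Answer: x ∈ {3}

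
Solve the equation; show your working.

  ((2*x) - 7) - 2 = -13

Step 1. [((2*x) - 7) - 2 = -13] 2 comes off first (add 2), so sub: (2*x) - 7 = -11.
Step 2. [(2*x) - 7 = -11] -7 is outermost — add 7 both sides. So sub: 2*x = -4.
Step 3. [2*x = -4] 2 out front; divide by 2 ⇒ div: x = -2.

Answer: x ∈ {-2}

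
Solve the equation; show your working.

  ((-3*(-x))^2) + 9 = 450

Step 1. [((-3*(-x))^2) + 9 = 450] 9 comes off first (subtract 9) ⇒ sub: (-3*(-x))^2 = 441.
Step 2. [(-3*(-x))^2 = 441] √ both sides: 441 ≥ 0 gives two branches ⇒ sqrt: -3*(-x) = 21 or -21.
Step 3. [-3*(-x) = 21 or -21] leading coefficient -3: divide by -3. So div: -x = -7 or 7.
Step 4. [-x = -7 or 7] leading − — multiply by −1 ⇒ neg: x = 7 or -7.

Answer: x ∈ {-7, 7}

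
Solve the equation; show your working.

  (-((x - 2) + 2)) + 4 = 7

Step 1. [(-((x - 2) + 2)) + 4 = 7] the outer +4 inverts by subtracting 4 ⇒ sub: -((x - 2) + 2) = 3.
Step 2. [-((x - 2) + 2) = 3] flip signs both sides. So neg: (x - 2) + 2 = -3.
Step 3. [(x - 2) + 2 = -3] the outer +2 inverts by subtracting 2. So sub: x - 2 = -5.
Step 4. [x - 2 = -5] -2 is outermost — add 2 both sides, so sub: x = -3.

Answer: x ∈ {-3}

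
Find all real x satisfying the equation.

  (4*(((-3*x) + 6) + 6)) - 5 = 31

Step 1. [(4*(((-3*x) + 6) + 6)) - 5 = 31] -5 is outermost — add 5 both sides. So sub: 4*(((-3*x) + 6) + 6) = 36.
Step 2. [4*(((-3*x) + 6) + 6) = 36] leading coefficient 4: divide by 4 ⇒ div: ((-3*x) + 6) + 6 = 9.
Step 3. [((-3*x) + 6) + 6 = 9] subtract 6: x sits inside (… + 6) ⇒ sub: (-3*x) + 6 = 3.
Step 4. [(-3*x) + 6 = 3] -3 divides every term; factor it out, so factor: x - 2 = -1.
Step 5. [x - 2 = -1] the outer -2 inverts by adding 2 ⇒ sub: x = 1.

Answer: x ∈ {1}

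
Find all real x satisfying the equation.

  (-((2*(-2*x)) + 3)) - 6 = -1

Step 1. [(-((2*(-2*x)) + 3)) - 6 = -1] peel the -6: add 6 from each side ⇒ sub: -((2*(-2*x)) + 3) = 5.
Step 2. [-((2*(-2*x)) + 3) = 5] LHS negated; negate both sides ⇒ neg: (2*(-2*x)) + 3 = -5.
Step 3. [(2*(-2*x)) + 3 = -5] peel the +3: subtract 3 from each side, so sub: 2*(-2*x) = -8.
Step 4. [2*(-2*x) = -8] 2·(inner) — divide through by 2, so div: -2*x = -4.
Step 5. [-2*x = -4] leading coefficient -2: divide by -2, so div: x = 2.

Answer: x ∈ {2}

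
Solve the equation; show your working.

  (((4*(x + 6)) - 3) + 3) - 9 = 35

Step 1. [(((4*(x + 6)) - 3) + 3) - 9 = 35] the outer -9 inverts by adding 9. So sub: ((4*(x + 6)) - 3) + 3 = 44.
Step 2. [((4*(x + 6)) - 3) + 3 = 44] peel the +3: subtract 3 from each side ⇒ sub: (4*(x + 6)) - 3 = 41.
Step 3. [(4*(x + 6)) - 3 = 41] peel the -3: add 3 from each side, so sub: 4*(x + 6) = 44.
Step 4. [4*(x + 6) = 44] 4 out front; divide by 4 ⇒ div: x + 6 = 11.
Step 5. [x + 6 = 11] subtract 6: x sits inside (… + 6). So sub: x = 5.

Answer: x ∈ {5}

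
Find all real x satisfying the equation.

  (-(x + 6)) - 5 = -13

Step 1. [(-(x + 6)) - 5 = -13] peel the -5: add 5 from each side ⇒ sub: -(x + 6) = -8.
Step 2. [-(x + 6) = -8] LHS negated; negate both sides, so neg: x + 6 = 8.
Step 3. [x + 6 = 8] subtract 6: x sits inside (… + 6). So sub: x = 2.

Answer: x ∈ {2}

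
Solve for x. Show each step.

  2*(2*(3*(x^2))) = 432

Step 1. [2*(2*(3*(x^2))) = 432] leading coefficient 2: divide by 2 ⇒ div: 2*(3*(x^2)) = 216.
Step 2. [2*(3*(x^2)) = 216] leading coefficient 2: divide by 2, so div: 3*(x^2) = 108.
Step 3. [3*(x^2) = 108] leading coefficient 3: divide by 3 ⇒ div: x^2 = 36.
Step 4. [x^2 = 36] 36 ≥ 0, LHS is (·)² — take ±√ ⇒ sqrt: x = 6 or -6.

Answer: x ∈ {-6, 6}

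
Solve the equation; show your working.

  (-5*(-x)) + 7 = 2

Step 1. [(-5*(-x)) + 7 = 2] 7 comes off first (subtract 7) ⇒ sub: -5*(-x) = -5.
Step 2. [-5*(-x) = -5] leading coefficient -5: divide by -5. So div: -x = 1.
Step 3. [-x = 1] flip signs both sides ⇒ neg: x = -1.

Answer: x ∈ {-1}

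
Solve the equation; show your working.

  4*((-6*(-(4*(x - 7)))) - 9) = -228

Step 1. [4*((-6*(-(4*(x - 7)))) - 9) = -228] 4·(inner) — divide through by 4 ⇒ div: (-6*(-(4*(x - 7)))) - 9 = -57.
Step 2. [(-6*(-(4*(x - 7)))) - 9 = -57] -9 is outermost — add 9 both sides, so sub: -6*(-(4*(x - 7))) = -48.
Step 3. [-6*(-(4*(x - 7))) = -48] leading coefficient -6: divide by -6, so div: -(4*(x - 7)) = 8.
Step 4. [-(4*(x - 7)) = 8] flip signs both sides, so neg: 4*(x - 7) = -8.
Step 5. [4*(x - 7) = -8] divide by the outer 4 ⇒ div: x - 7 = -2.
Step 6. [x - 7 = -2] peel the -7: add 7 from each side. So sub: x = 5.

Answer: x ∈ {5}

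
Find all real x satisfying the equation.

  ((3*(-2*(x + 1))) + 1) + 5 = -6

Step 1. [((3*(-2*(x + 1))) + 1) + 5 = -6] the outer +5 inverts by subtracting 5 ⇒ sub: (3*(-2*(x + 1))) + 1 = -11.
Step 2. [(3*(-2*(x + 1))) + 1 = -11] +1 is outermost — subtract 1 both sides ⇒ sub: 3*(-2*(x + 1)) = -12.
Step 3. [3*(-2*(x + 1)) = -12] 3 out front; divide by 3 ⇒ div: -2*(x + 1) = -4.
Step 4. [-2*(x + 1) = -4] -2·(inner) — divide through by -2, so div: x + 1 = 2.
Step 5. [x + 1 = 2] subtract 1: x sits inside (… + 1) ⇒ sub: x = 1.

Answer: x ∈ {1}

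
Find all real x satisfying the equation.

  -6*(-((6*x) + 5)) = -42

Step 1. [-6*(-((6*x) + 5)) = -42] divide by the outer -6, so div: -((6*x) + 5) = 7.
Step 2. [-((6*x) + 5) = 7] flip signs both sides, so neg: (6*x) + 5 = -7.
Step 3. [(6*x) + 5 = -7] peel the +5: subtract 5 from each side. So sub: 6*x = -12.
Step 4. [6*x = -12] 6·(inner) — divide through by 6. So div: x = -2.

Answer: x ∈ {-2}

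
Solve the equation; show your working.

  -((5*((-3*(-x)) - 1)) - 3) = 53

Step 1. [-((5*((-3*(-x)) - 1)) - 3) = 53] LHS negated; negate both sides, so neg: (5*((-3*(-x)) - 1)) - 3 = -53.
Step 2. [(5*((-3*(-x)) - 1)) - 3 = -53] 3 comes off first (add 3) ⇒ sub: 5*((-3*(-x)) - 1) = -50.
Step 3. [5*((-3*(-x)) - 1) = -50] leading coefficient 5: divide by 5. So div: (-3*(-x)) - 1 = -10.
Step 4. [(-3*(-x)) - 1 = -10] add 1: x sits inside (… - 1). So sub: -3*(-x) = -9.
Step 5. [-3*(-x) = -9] -3·(inner) — divide through by -3 ⇒ div: -x = 3.
Step 6. [-x = 3] flip signs both sides, so neg: x = -3.

Answer: x ∈ {-3}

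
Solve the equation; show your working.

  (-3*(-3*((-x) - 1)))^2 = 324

Step 1. [(-3*(-3*((-x) - 1)))^2 = 324] LHS squared, RHS 324 ≥ 0: apply √ (±), so sqrt: -3*(-3*((-x) - 1)) = 18 or -18.
Step 2. [-3*(-3*((-x) - 1)) = 18 or -18] divide by the outer -3, so div: -3*((-x) - 1) = -6 or 6.
Step 3. [-3*((-x) - 1) = -6 or 6] -3·(inner) — divide through by -3. So div: (-x) - 1 = 2 or -2.
Step 4. [(-x) - 1 = 2 or -2] add 1: x sits inside (… - 1). So sub: -x = 3 or -1.
Step 5. [-x = 3 or -1] leading − — multiply by −1, so neg: x = -3 or 1.

Answer: x ∈ {-3, 1}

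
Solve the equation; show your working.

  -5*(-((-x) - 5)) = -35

Step 1. [-5*(-((-x) - 5)) = -35] -5 out front; divide by -5, so div: -((-x) - 5) = 7.
Step 2. [-((-x) - 5) = 7] LHS negated; negate both sides, so neg: (-x) - 5 = -7.
Step 3. [(-x) - 5 = -7] peel the -5: add 5 from each side. So sub: -x = -2.
Step 4. [-x = -2] flip signs both sides ⇒ neg: x = 2.

Answer: x ∈ {2}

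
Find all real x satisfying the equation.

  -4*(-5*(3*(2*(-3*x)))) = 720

Step 1. [-4*(-5*(3*(2*(-3*x)))) = 720] -4·(inner) — divide through by -4 ⇒ div: -5*(3*(2*(-3*x))) = -180.
Step 2. [-5*(3*(2*(-3*x))) = -180] -5 out front; divide by -5 ⇒ div: 3*(2*(-3*x)) = 36.
Step 3. [3*(2*(-3*x)) = 36] divide by the outer 3, so div: 2*(-3*x) = 12.
Step 4. [2*(-3*x) = 12] leading coefficient 2: divide by 2, so div: -3*x = 6.
Step 5. [-3*x = 6] divide by the outer -3, so div: x = -2.

Answer: x ∈ {-2}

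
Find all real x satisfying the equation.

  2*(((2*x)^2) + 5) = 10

Step 1. [2*(((2*x)^2) + 5) = 10] divide by the outer 2, so div: ((2*x)^2) + 5 = 5.
Step 2. [((2*x)^2) + 5 = 5] the outer +5 inverts by subtracting 5 ⇒ sub: (2*x)^2 = 0.
Step 3. [(2*x)^2 = 0] 0 ≥ 0, LHS is (·)² — take ±√. So sqrt: 2*x = 0.
Step 4. [2*x = 0] LHS = 2·(…); ÷2 both sides, so div: x = 0.

Answer: x ∈ {0}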